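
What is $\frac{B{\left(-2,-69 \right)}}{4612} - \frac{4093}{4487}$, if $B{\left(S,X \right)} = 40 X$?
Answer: $- \frac{7815259}{5173511} \approx -1.5106$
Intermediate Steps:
$\frac{B{\left(-2,-69 \right)}}{4612} - \frac{4093}{4487} = \frac{40 \left(-69\right)}{4612} - \frac{4093}{4487} = \left(-2760\right) \frac{1}{4612} - \frac{4093}{4487} = - \frac{690}{1153} - \frac{4093}{4487} = - \frac{7815259}{5173511}$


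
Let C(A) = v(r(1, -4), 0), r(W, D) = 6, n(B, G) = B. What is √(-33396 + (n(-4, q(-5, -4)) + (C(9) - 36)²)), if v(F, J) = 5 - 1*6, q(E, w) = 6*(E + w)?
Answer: 3*I*√3559 ≈ 178.97*I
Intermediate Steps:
q(E, w) = 6*E + 6*w
v(F, J) = -1 (v(F, J) = 5 - 6 = -1)
C(A) = -1
√(-33396 + (n(-4, q(-5, -4)) + (C(9) - 36)²)) = √(-33396 + (-4 + (-1 - 36)²)) = √(-33396 + (-4 + (-37)²)) = √(-33396 + (-4 + 1369)) = √(-33396 + 1365) = √(-32031) = 3*I*√3559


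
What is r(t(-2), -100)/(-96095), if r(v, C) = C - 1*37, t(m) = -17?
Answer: 137/96095 ≈ 0.0014257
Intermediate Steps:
r(v, C) = -37 + C (r(v, C) = C - 37 = -37 + C)
r(t(-2), -100)/(-96095) = (-37 - 100)/(-96095) = -137*(-1/96095) = 137/96095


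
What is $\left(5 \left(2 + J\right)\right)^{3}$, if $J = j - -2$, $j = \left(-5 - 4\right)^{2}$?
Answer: $76765625$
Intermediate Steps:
$j = 81$ ($j = \left(-9\right)^{2} = 81$)
$J = 83$ ($J = 81 - -2 = 81 + 2 = 83$)
$\left(5 \left(2 + J\right)\right)^{3} = \left(5 \left(2 + 83\right)\right)^{3} = \left(5 \cdot 85\right)^{3} = 425^{3} = 76765625$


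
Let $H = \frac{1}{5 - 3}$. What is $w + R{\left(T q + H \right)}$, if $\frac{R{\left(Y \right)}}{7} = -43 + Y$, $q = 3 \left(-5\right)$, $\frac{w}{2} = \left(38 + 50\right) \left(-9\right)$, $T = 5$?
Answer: $- \frac{4813}{2} \approx -2406.5$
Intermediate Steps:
$H = \frac{1}{2} \approx 0.5$
$w = -1584$ ($w = 2 \left(38 + 50\right) \left(-9\right) = 2 \cdot 88 \left(-9\right) = 2 \left(-792\right) = -1584$)
$q = -15$
$R{\left(Y \right)} = -301 + 7 Y$ ($R{\left(Y \right)} = 7 \left(-43 + Y\right) = -301 + 7 Y$)
$w + R{\left(T q + H \right)} = -1584 + \left(-301 + 7 \left(5 \left(-15\right) + \frac{1}{2}\right)\right) = -1584 + \left(-301 + 7 \left(-75 + \frac{1}{2}\right)\right) = -1584 + \left(-301 + 7 \left(- \frac{149}{2}\right)\right) = -1584 - \frac{1645}{2} = - \frac{4813}{2}$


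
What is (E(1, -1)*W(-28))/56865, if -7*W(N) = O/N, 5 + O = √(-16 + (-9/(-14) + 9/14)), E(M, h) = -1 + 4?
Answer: -1/743036 + I*√721/26006260 ≈ -1.3458e-6 + 1.0325e-6*I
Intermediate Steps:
E(M, h) = 3
O = -5 + I*√721/7 (O = -5 + √(-16 + (-9/(-14) + 9/14)) = -5 + √(-16 + (-9*(-1/14) + 9*(1/14))) = -5 + √(-16 + (9/14 + 9/14)) = -5 + √(-16 + 9/7) = -5 + √(-103/7) = -5 + I*√721/7 ≈ -5.0 + 3.8359*I)
W(N) = -(-5 + I*√721/7)/(7*N)
(E(1, -1)*W(-28))/56865 = (3*((1/49)*(35 - I*√721)/(-28)))/56865 = (3*((1/49)*(-1/28)*(35 - I*√721)))*(1/56865) = (3*(-5/196 + I*√721/1372))*(1/56865) = (-15/196 + 3*I*√721/1372)*(1/56865) = -1/743036 + I*√721/26006260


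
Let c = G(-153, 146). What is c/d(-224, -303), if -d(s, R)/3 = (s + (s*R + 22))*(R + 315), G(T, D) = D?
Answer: -73/1218060 ≈ -5.9931e-5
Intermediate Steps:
d(s, R) = -3*(315 + R)*(22 + s + R*s) (d(s, R) = -3*(s + (s*R + 22))*(R + 315) = -3*(s + (R*s + 22))*(315 + R) = -3*(s + (22 + R*s))*(315 + R) = -3*(22 + s + R*s)*(315 + R) = -3*(315 + R)*(22 + s + R*s))
c = 146
c/d(-224, -303) = 146/(-20790 - 945*(-224) - 66*(-303) - 948*(-303)*(-224) - 3*(-224)*(-303)**2) = 146/(-20790 + 211680 + 19998 - 64342656 - 3*(-224)*91809) = 146/(-20790 + 211680 + 19998 - 64342656 + 61695648) = 146/(-2436120) = 146*(-1/2436120) = -73/1218060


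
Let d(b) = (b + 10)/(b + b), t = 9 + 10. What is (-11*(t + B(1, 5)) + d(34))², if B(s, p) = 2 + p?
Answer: 23532201/289 ≈ 81426.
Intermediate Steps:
t = 19
d(b) = (10 + b)/(2*b) (d(b) = (10 + b)/((2*b)) = (10 + b)*(1/(2*b)) = (10 + b)/(2*b))
(-11*(t + B(1, 5)) + d(34))² = (-11*(19 + (2 + 5)) + (½)*(10 + 34)/34)² = (-11*(19 + 7) + (½)*(1/34)*44)² = (-11*26 + 11/17)² = (-286 + 11/17)² = (-4851/17)² = 23532201/289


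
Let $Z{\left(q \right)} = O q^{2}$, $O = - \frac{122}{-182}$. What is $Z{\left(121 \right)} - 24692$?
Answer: $- \frac{1353871}{91} \approx -14878.0$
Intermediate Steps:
$O = \frac{61}{91}$ ($O = \left(-122\right) \left(- \frac{1}{182}\right) = \frac{61}{91} \approx 0.67033$)
$Z{\left(q \right)} = \frac{61 q^{2}}{91}$
$Z{\left(121 \right)} - 24692 = \frac{61 \cdot 121^{2}}{91} - 24692 = \frac{61}{91} \cdot 14641 - 24692 = \frac{893101}{91} - 24692 = - \frac{1353871}{91}$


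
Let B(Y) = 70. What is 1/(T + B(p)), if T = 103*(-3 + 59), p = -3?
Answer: 1/5838 ≈ 0.00017129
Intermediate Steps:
T = 5768 (T = 103*56 = 5768)
1/(T + B(p)) = 1/(5768 + 70) = 1/5838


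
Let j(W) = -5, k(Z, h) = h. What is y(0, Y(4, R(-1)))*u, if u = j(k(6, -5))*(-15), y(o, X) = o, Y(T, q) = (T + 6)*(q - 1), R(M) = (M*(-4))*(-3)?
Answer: 0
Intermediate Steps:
R(M) = 12*M (R(M) = -4*M*(-3) = 12*M)
Y(T, q) = (-1 + q)*(6 + T) (Y(T, q) = (6 + T)*(-1 + q) = (-1 + q)*(6 + T))
u = 75 (u = -5*(-15) = 75)
y(0, Y(4, R(-1)))*u = 0*75 = 0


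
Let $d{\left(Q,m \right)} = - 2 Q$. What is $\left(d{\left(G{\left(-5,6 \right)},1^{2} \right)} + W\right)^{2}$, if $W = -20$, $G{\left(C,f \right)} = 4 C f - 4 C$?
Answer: $32400$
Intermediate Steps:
$G{\left(C,f \right)} = - 4 C + 4 C f$ ($G{\left(C,f \right)} = 4 C f - 4 C = - 4 C + 4 C f$)
$\left(d{\left(G{\left(-5,6 \right)},1^{2} \right)} + W\right)^{2} = \left(- 2 \cdot 4 \left(-5\right) \left(-1 + 6\right) - 20\right)^{2} = \left(- 2 \cdot 4 \left(-5\right) 5 - 20\right)^{2} = \left(\left(-2\right) \left(-100\right) - 20\right)^{2} = \left(200 - 20\right)^{2} = 180^{2} = 32400$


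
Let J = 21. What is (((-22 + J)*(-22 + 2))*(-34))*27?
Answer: -18360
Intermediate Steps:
(((-22 + J)*(-22 + 2))*(-34))*27 = (((-22 + 21)*(-22 + 2))*(-34))*27 = (-1*(-20)*(-34))*27 = (20*(-34))*27 = -680*27 = -18360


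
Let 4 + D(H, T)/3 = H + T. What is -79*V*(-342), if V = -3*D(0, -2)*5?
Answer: 7294860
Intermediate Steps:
D(H, T) = -12 + 3*H + 3*T (D(H, T) = -12 + 3*(H + T) = -12 + (3*H + 3*T) = -12 + 3*H + 3*T)
V = 270 (V = -3*(-12 + 3*0 + 3*(-2))*5 = -3*(-12 + 0 - 6)*5 = -3*(-18)*5 = 54*5 = 270)
-79*V*(-342) = -79*270*(-342) = -21330*(-342) = 7294860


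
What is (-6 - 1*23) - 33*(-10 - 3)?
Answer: 400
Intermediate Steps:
(-6 - 1*23) - 33*(-10 - 3) = (-6 - 23) - 33*(-13) = -29 + 429 = 400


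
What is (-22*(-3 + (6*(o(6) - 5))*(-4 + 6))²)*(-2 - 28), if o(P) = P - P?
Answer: 2619540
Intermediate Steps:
o(P) = 0
(-22*(-3 + (6*(o(6) - 5))*(-4 + 6))²)*(-2 - 28) = (-22*(-3 + (6*(0 - 5))*(-4 + 6))²)*(-2 - 28) = -22*(-3 + (6*(-5))*2)²*(-30) = -22*(-3 - 30*2)²*(-30) = -22*(-3 - 60)²*(-30) = -22*(-63)²*(-30) = -22*3969*(-30) = -87318*(-30) = 2619540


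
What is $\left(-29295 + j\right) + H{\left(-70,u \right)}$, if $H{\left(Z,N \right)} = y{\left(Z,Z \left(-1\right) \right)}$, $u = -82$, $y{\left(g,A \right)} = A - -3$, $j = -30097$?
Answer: $-59319$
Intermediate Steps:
$y{\left(g,A \right)} = 3 + A$ ($y{\left(g,A \right)} = A + 3 = 3 + A$)
$H{\left(Z,N \right)} = 3 - Z$ ($H{\left(Z,N \right)} = 3 + Z \left(-1\right) = 3 - Z$)
$\left(-29295 + j\right) + H{\left(-70,u \right)} = \left(-29295 - 30097\right) + \left(3 - -70\right) = -59392 + \left(3 + 70\right) = -59392 + 73 = -59319$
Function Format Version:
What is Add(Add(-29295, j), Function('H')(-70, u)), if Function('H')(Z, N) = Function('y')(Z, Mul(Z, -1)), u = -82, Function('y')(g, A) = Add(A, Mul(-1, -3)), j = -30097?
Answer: -59319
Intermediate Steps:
Function('y')(g, A) = Add(3, A) (Function('y')(g, A) = Add(A, 3) = Add(3, A))
Function('H')(Z, N) = Add(3, Mul(-1, Z)) (Function('H')(Z, N) = Add(3, Mul(Z, -1)) = Add(3, Mul(-1, Z)))
Add(Add(-29295, j), Function('H')(-70, u)) = Add(Add(-29295, -30097), Add(3, Mul(-1, -70))) = Add(-59392, Add(3, 70)) = Add(-59392, 73) = -59319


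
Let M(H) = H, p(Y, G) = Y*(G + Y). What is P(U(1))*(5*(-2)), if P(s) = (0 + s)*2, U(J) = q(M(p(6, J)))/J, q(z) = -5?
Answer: 100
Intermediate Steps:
U(J) = -5/J
P(s) = 2*s (P(s) = s*2 = 2*s)
P(U(1))*(5*(-2)) = (2*(-5/1))*(5*(-2)) = (2*(-5*1))*(-10) = (2*(-5))*(-10) = -10*(-10) = 100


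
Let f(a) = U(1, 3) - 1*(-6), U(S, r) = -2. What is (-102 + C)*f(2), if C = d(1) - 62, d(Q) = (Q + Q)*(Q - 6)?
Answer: -696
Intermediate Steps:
d(Q) = 2*Q*(-6 + Q) (d(Q) = (2*Q)*(-6 + Q) = 2*Q*(-6 + Q))
f(a) = 4 (f(a) = -2 - 1*(-6) = -2 + 6 = 4)
C = -72 (C = 2*1*(-6 + 1) - 62 = 2*1*(-5) - 62 = -10 - 62 = -72)
(-102 + C)*f(2) = (-102 - 72)*4 = -174*4 = -696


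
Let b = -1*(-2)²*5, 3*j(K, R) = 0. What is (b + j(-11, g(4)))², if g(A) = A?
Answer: 400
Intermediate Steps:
j(K, R) = 0 (j(K, R) = (⅓)*0 = 0)
b = -20 (b = -1*4*5 = -4*5 = -20)
(b + j(-11, g(4)))² = (-20 + 0)² = (-20)² = 400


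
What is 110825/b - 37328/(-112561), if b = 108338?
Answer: 16518613689/12194633618 ≈ 1.3546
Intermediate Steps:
110825/b - 37328/(-112561) = 110825/108338 - 37328/(-112561) = 110825*(1/108338) - 37328*(-1/112561) = 110825/108338 + 37328/112561 = 16518613689/12194633618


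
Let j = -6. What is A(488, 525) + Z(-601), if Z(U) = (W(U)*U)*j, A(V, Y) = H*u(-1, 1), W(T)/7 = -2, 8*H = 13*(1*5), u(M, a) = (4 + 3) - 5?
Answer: -201871/4 ≈ -50468.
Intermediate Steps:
u(M, a) = 2 (u(M, a) = 7 - 5 = 2)
H = 65/8 (H = (13*(1*5))/8 = (13*5)/8 = (1/8)*65 = 65/8 ≈ 8.1250)
W(T) = -14 (W(T) = 7*(-2) = -14)
A(V, Y) = 65/4 (A(V, Y) = (65/8)*2 = 65/4)
Z(U) = 84*U (Z(U) = -14*U*(-6) = 84*U)
A(488, 525) + Z(-601) = 65/4 + 84*(-601) = 65/4 - 50484 = -201871/4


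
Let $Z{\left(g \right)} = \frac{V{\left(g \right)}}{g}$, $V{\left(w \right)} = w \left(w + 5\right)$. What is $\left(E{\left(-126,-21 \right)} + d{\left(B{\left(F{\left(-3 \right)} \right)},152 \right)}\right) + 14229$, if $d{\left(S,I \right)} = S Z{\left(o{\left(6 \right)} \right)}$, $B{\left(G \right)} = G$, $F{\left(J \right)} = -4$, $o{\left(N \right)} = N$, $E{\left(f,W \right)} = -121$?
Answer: $14064$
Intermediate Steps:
$V{\left(w \right)} = w \left(5 + w\right)$
$Z{\left(g \right)} = 5 + g$ ($Z{\left(g \right)} = \frac{g \left(5 + g\right)}{g} = 5 + g$)
$d{\left(S,I \right)} = 11 S$ ($d{\left(S,I \right)} = S \left(5 + 6\right) = S 11 = 11 S$)
$\left(E{\left(-126,-21 \right)} + d{\left(B{\left(F{\left(-3 \right)} \right)},152 \right)}\right) + 14229 = \left(-121 + 11 \left(-4\right)\right) + 14229 = \left(-121 - 44\right) + 14229 = -165 + 14229 = 14064$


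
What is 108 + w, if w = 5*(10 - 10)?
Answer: 108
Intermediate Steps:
w = 0 (w = 5*0 = 0)
108 + w = 108 + 0 = 108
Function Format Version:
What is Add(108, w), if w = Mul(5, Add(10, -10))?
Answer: 108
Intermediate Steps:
w = 0 (w = Mul(5, 0) = 0)
Add(108, w) = Add(108, 0) = 108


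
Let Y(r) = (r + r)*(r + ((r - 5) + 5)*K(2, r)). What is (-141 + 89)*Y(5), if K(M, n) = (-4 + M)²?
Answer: -13000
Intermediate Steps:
Y(r) = 10*r² (Y(r) = (r + r)*(r + ((r - 5) + 5)*(-4 + 2)²) = (2*r)*(r + ((-5 + r) + 5)*(-2)²) = (2*r)*(r + r*4) = (2*r)*(r + 4*r) = (2*r)*(5*r) = 10*r²)
(-141 + 89)*Y(5) = (-141 + 89)*(10*5²) = -520*25 = -52*250 = -13000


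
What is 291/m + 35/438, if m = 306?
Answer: 3838/3723 ≈ 1.0309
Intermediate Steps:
291/m + 35/438 = 291/306 + 35/438 = 291*(1/306) + 35*(1/438) = 97/102 + 35/438 = 3838/3723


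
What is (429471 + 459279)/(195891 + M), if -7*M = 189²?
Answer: 148125/31798 ≈ 4.6583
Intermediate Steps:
M = -5103 (M = -⅐*189² = -⅐*35721 = -5103)
(429471 + 459279)/(195891 + M) = (429471 + 459279)/(195891 - 5103) = 888750/190788 = 888750*(1/190788) = 148125/31798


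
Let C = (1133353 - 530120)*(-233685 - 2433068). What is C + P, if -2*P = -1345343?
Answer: -3217345479555/2 ≈ -1.6087e+12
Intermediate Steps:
P = 1345343/2 (P = -1/2*(-1345343) = 1345343/2 ≈ 6.7267e+5)
C = -1608673412449 (C = 603233*(-2666753) = -1608673412449)
C + P = -1608673412449 + 1345343/2 = -3217345479555/2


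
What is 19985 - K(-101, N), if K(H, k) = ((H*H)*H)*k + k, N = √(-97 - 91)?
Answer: 19985 + 2060600*I*√47 ≈ 19985.0 + 1.4127e+7*I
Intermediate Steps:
N = 2*I*√47 (N = √(-188) = 2*I*√47 ≈ 13.711*I)
K(H, k) = k + k*H³ (K(H, k) = (H²*H)*k + k = H³*k + k = k*H³ + k = k + k*H³)
19985 - K(-101, N) = 19985 - 2*I*√47*(1 + (-101)³) = 19985 - 2*I*√47*(1 - 1030301) = 19985 - 2*I*√47*(-1030300) = 19985 - (-2060600)*I*√47 = 19985 + 2060600*I*√47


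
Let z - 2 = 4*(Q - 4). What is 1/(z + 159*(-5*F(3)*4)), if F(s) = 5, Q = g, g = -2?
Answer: -1/15922 ≈ -6.2806e-5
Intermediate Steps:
Q = -2
z = -22 (z = 2 + 4*(-2 - 4) = 2 + 4*(-6) = 2 - 24 = -22)
1/(z + 159*(-5*F(3)*4)) = 1/(-22 + 159*(-5*5*4)) = 1/(-22 + 159*(-25*4)) = 1/(-22 + 159*(-100)) = 1/(-22 - 15900) = 1/(-15922) = -1/15922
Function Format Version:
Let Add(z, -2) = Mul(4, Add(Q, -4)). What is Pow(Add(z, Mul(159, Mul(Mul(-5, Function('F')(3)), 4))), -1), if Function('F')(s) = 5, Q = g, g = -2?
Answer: Rational(-1, 15922) ≈ -6.2806e-5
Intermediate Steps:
Q = -2
z = -22 (z = Add(2, Mul(4, Add(-2, -4))) = Add(2, Mul(4, -6)) = Add(2, -24) = -22)
Pow(Add(z, Mul(159, Mul(Mul(-5, Function('F')(3)), 4))), -1) = Pow(Add(-22, Mul(159, Mul(Mul(-5, 5), 4))), -1) = Pow(Add(-22, Mul(159, Mul(-25, 4))), -1) = Pow(Add(-22, Mul(159, -100)), -1) = Pow(Add(-22, -15900), -1) = Pow(-15922, -1) = Rational(-1, 15922)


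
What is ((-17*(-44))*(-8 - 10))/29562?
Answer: -2244/4927 ≈ -0.45545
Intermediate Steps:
((-17*(-44))*(-8 - 10))/29562 = (748*(-18))*(1/29562) = -13464*1/29562 = -2244/4927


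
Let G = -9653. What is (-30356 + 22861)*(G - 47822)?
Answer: 430775125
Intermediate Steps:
(-30356 + 22861)*(G - 47822) = (-30356 + 22861)*(-9653 - 47822) = -7495*(-57475) = 430775125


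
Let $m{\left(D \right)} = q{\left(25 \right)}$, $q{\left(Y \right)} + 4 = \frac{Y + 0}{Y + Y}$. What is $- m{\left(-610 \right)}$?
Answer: $\frac{7}{2} \approx 3.5$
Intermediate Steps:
$q{\left(Y \right)} = - \frac{7}{2}$ ($q{\left(Y \right)} = -4 + \frac{Y + 0}{Y + Y} = -4 + \frac{Y}{2 Y} = -4 + Y \frac{1}{2 Y} = -4 + \frac{1}{2} = - \frac{7}{2}$)
$m{\left(D \right)} = - \frac{7}{2}$
$- m{\left(-610 \right)} = \left(-1\right) \left(- \frac{7}{2}\right) = \frac{7}{2}$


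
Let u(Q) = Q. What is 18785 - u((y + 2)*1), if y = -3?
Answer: 18786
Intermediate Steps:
18785 - u((y + 2)*1) = 18785 - (-3 + 2) = 18785 - (-1) = 18785 - 1*(-1) = 18785 + 1 = 18786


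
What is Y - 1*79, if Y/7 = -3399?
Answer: -23872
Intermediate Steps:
Y = -23793 (Y = 7*(-3399) = -23793)
Y - 1*79 = -23793 - 1*79 = -23793 - 79 = -23872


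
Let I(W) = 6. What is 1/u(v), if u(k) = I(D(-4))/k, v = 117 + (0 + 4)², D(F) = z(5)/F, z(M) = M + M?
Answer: 133/6 ≈ 22.167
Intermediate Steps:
z(M) = 2*M
D(F) = 10/F (D(F) = (2*5)/F = 10/F)
v = 133 (v = 117 + 4² = 117 + 16 = 133)
u(k) = 6/k
1/u(v) = 1/(6/133) = 133/6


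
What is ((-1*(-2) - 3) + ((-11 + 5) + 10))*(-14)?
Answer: -42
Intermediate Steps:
((-1*(-2) - 3) + ((-11 + 5) + 10))*(-14) = ((2 - 3) + (-6 + 10))*(-14) = (-1 + 4)*(-14) = 3*(-14) = -42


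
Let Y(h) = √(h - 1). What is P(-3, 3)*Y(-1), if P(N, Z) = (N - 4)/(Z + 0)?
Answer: -7*I*√2/3 ≈ -3.2998*I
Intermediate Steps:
P(N, Z) = (-4 + N)/Z
Y(h) = √(-1 + h)
P(-3, 3)*Y(-1) = ((-4 - 3)/3)*√(-1 - 1) = ((⅓)*(-7))*√(-2) = -7*I*√2/3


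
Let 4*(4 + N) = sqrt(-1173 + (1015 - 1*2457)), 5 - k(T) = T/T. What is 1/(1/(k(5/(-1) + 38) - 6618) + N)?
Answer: -699946392/31398182531 - 43744996*I*sqrt(2615)/31398182531 ≈ -0.022293 - 0.071246*I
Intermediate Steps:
k(T) = 4 (k(T) = 5 - T/T = 5 - 1*1 = 5 - 1 = 4)
N = -4 + I*sqrt(2615)/4 (N = -4 + sqrt(-1173 + (1015 - 1*2457))/4 = -4 + sqrt(-1173 + (1015 - 2457))/4 = -4 + sqrt(-1173 - 1442)/4 = -4 + sqrt(-2615)/4 = -4 + (I*sqrt(2615))/4 = -4 + I*sqrt(2615)/4 ≈ -4.0 + 12.784*I)
1/(1/(k(5/(-1) + 38) - 6618) + N) = 1/(1/(4 - 6618) + (-4 + I*sqrt(2615)/4)) = 1/(1/(-6614) + (-4 + I*sqrt(2615)/4)) = 1/(-1/6614 + (-4 + I*sqrt(2615)/4)) = 1/(-26457/6614 + I*sqrt(2615)/4)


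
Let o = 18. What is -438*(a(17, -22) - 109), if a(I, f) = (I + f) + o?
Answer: 42048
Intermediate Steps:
a(I, f) = 18 + I + f (a(I, f) = (I + f) + 18 = 18 + I + f)
-438*(a(17, -22) - 109) = -438*((18 + 17 - 22) - 109) = -438*(13 - 109) = -438*(-96) = 42048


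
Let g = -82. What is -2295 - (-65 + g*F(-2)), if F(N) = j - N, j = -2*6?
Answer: -3050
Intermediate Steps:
j = -12
F(N) = -12 - N
-2295 - (-65 + g*F(-2)) = -2295 - (-65 - 82*(-12 - 1*(-2))) = -2295 - (-65 - 82*(-12 + 2)) = -2295 - (-65 - 82*(-10)) = -2295 - (-65 + 820) = -2295 - 1*755 = -2295 - 755 = -3050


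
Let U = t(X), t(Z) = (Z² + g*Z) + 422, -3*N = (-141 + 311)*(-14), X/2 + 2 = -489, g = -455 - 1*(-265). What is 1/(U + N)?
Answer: 3/3456358 ≈ 8.6797e-7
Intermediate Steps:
g = -190 (g = -455 + 265 = -190)
X = -982 (X = -4 + 2*(-489) = -4 - 978 = -982)
N = 2380/3 (N = -(-141 + 311)*(-14)/3 = -170*(-14)/3 = -⅓*(-2380) = 2380/3 ≈ 793.33)
t(Z) = 422 + Z² - 190*Z (t(Z) = (Z² - 190*Z) + 422 = 422 + Z² - 190*Z)
U = 1151326 (U = 422 + (-982)² - 190*(-982) = 422 + 964324 + 186580 = 1151326)
1/(U + N) = 1/(1151326 + 2380/3) = 1/(3456358/3) = 3/3456358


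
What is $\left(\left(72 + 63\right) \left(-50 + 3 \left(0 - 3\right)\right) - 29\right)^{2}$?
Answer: $63904036$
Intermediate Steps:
$\left(\left(72 + 63\right) \left(-50 + 3 \left(0 - 3\right)\right) - 29\right)^{2} = \left(135 \left(-50 + 3 \left(-3\right)\right) - 29\right)^{2} = \left(135 \left(-50 - 9\right) - 29\right)^{2} = \left(135 \left(-59\right) - 29\right)^{2} = \left(-7965 - 29\right)^{2} = \left(-7994\right)^{2} = 63904036$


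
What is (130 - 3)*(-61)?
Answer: -7747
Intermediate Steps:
(130 - 3)*(-61) = 127*(-61) = -7747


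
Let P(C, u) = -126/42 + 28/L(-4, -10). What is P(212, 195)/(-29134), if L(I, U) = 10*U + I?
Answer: 85/757484 ≈ 0.00011221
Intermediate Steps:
L(I, U) = I + 10*U
P(C, u) = -85/26 (P(C, u) = -126/42 + 28/(-4 + 10*(-10)) = -126*1/42 + 28/(-4 - 100) = -3 + 28/(-104) = -3 + 28*(-1/104) = -3 - 7/26 = -85/26)
P(212, 195)/(-29134) = -85/26/(-29134) = -85/26*(-1/29134) = 85/757484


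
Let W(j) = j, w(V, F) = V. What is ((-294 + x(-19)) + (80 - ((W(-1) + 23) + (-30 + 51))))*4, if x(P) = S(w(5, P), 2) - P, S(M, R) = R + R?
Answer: -936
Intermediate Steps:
S(M, R) = 2*R
x(P) = 4 - P (x(P) = 2*2 - P = 4 - P)
((-294 + x(-19)) + (80 - ((W(-1) + 23) + (-30 + 51))))*4 = ((-294 + (4 - 1*(-19))) + (80 - ((-1 + 23) + (-30 + 51))))*4 = ((-294 + (4 + 19)) + (80 - (22 + 21)))*4 = ((-294 + 23) + (80 - 1*43))*4 = (-271 + (80 - 43))*4 = (-271 + 37)*4 = -234*4 = -936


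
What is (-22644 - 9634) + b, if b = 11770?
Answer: -20508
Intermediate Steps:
(-22644 - 9634) + b = (-22644 - 9634) + 11770 = -32278 + 11770 = -20508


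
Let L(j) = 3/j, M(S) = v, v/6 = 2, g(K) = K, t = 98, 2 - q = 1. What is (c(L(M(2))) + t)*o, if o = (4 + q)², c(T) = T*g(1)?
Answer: 9825/4 ≈ 2456.3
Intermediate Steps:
q = 1 (q = 2 - 1*1 = 2 - 1 = 1)
v = 12 (v = 6*2 = 12)
M(S) = 12
c(T) = T (c(T) = T*1 = T)
o = 25 (o = (4 + 1)² = 5² = 25)
(c(L(M(2))) + t)*o = (3/12 + 98)*25 = (3*(1/12) + 98)*25 = (¼ + 98)*25 = (393/4)*25 = 9825/4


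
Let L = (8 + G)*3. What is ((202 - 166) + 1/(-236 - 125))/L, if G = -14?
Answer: -12995/6498 ≈ -1.9998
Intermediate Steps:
L = -18 (L = (8 - 14)*3 = -6*3 = -18)
((202 - 166) + 1/(-236 - 125))/L = ((202 - 166) + 1/(-236 - 125))/(-18) = (36 + 1/(-361))*(-1/18) = (36 - 1/361)*(-1/18) = (12995/361)*(-1/18) = -12995/6498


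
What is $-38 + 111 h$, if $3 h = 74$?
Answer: $2700$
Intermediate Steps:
$h = \frac{74}{3}$ ($h = \frac{1}{3} \cdot 74 = \frac{74}{3} \approx 24.667$)
$-38 + 111 h = -38 + 111 \cdot \frac{74}{3} = -38 + 2738 = 2700$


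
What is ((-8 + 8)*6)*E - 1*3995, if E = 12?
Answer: -3995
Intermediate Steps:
((-8 + 8)*6)*E - 1*3995 = ((-8 + 8)*6)*12 - 1*3995 = (0*6)*12 - 3995 = 0*12 - 3995 = 0 - 3995 = -3995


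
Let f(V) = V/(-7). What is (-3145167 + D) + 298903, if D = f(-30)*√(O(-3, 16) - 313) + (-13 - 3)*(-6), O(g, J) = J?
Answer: -2846168 + 90*I*√33/7 ≈ -2.8462e+6 + 73.859*I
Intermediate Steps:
f(V) = -V/7 (f(V) = V*(-⅐) = -V/7)
D = 96 + 90*I*√33/7 (D = (-⅐*(-30))*√(16 - 313) + (-13 - 3)*(-6) = 30*√(-297)/7 - 16*(-6) = 30*(3*I*√33)/7 + 96 = 90*I*√33/7 + 96 = 96 + 90*I*√33/7 ≈ 96.0 + 73.859*I)
(-3145167 + D) + 298903 = (-3145167 + (96 + 90*I*√33/7)) + 298903 = (-3145071 + 90*I*√33/7) + 298903 = -2846168 + 90*I*√33/7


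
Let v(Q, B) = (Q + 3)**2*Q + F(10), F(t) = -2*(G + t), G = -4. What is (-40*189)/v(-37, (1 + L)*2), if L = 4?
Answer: 135/764 ≈ 0.17670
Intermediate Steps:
F(t) = 8 - 2*t (F(t) = -2*(-4 + t) = 8 - 2*t)
v(Q, B) = -12 + Q*(3 + Q)**2 (v(Q, B) = (Q + 3)**2*Q + (8 - 2*10) = (3 + Q)**2*Q + (8 - 20) = Q*(3 + Q)**2 - 12 = -12 + Q*(3 + Q)**2)
(-40*189)/v(-37, (1 + L)*2) = (-40*189)/(-12 - 37*(3 - 37)**2) = -7560/(-12 - 37*(-34)**2) = -7560/(-12 - 37*1156) = -7560/(-12 - 42772) = -7560/(-42784) = -7560*(-1/42784) = 135/764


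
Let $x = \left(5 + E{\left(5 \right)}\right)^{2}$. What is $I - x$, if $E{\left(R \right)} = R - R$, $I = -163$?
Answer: $-188$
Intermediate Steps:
$E{\left(R \right)} = 0$
$x = 25$ ($x = \left(5 + 0\right)^{2} = 5^{2} = 25$)
$I - x = -163 - 25 = -188$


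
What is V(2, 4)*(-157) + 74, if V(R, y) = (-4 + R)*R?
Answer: 702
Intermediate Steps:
V(R, y) = R*(-4 + R)
V(2, 4)*(-157) + 74 = (2*(-4 + 2))*(-157) + 74 = (2*(-2))*(-157) + 74 = -4*(-157) + 74 = 628 + 74 = 702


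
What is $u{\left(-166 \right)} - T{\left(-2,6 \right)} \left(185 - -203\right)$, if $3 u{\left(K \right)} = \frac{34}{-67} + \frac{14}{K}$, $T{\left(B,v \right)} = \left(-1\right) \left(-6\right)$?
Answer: $- \frac{12947105}{5561} \approx -2328.2$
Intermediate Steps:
$T{\left(B,v \right)} = 6$
$u{\left(K \right)} = - \frac{34}{201} + \frac{14}{3 K}$ ($u{\left(K \right)} = \frac{\frac{34}{-67} + \frac{14}{K}}{3} = \frac{34 \left(- \frac{1}{67}\right) + \frac{14}{K}}{3} = \frac{- \frac{34}{67} + \frac{14}{K}}{3} = - \frac{34}{201} + \frac{14}{3 K}$)
$u{\left(-166 \right)} - T{\left(-2,6 \right)} \left(185 - -203\right) = \frac{2 \left(469 - -2822\right)}{201 \left(-166\right)} - 6 \left(185 - -203\right) = \frac{2}{201} \left(- \frac{1}{166}\right) \left(469 + 2822\right) - 6 \left(185 + 203\right) = \frac{2}{201} \left(- \frac{1}{166}\right) 3291 - 6 \cdot 388 = - \frac{1097}{5561} - 2328 = - \frac{12947105}{5561}$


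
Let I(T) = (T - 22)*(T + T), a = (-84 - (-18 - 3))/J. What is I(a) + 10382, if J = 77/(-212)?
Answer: 7613678/121 ≈ 62923.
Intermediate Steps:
J = -77/212 (J = 77*(-1/212) = -77/212 ≈ -0.36321)
a = 1908/11 (a = (-84 - (-18 - 3))/(-77/212) = (-84 - 1*(-21))*(-212/77) = (-84 + 21)*(-212/77) = -63*(-212/77) = 1908/11 ≈ 173.45)
I(T) = 2*T*(-22 + T) (I(T) = (-22 + T)*(2*T) = 2*T*(-22 + T))
I(a) + 10382 = 2*(1908/11)*(-22 + 1908/11) + 10382 = 2*(1908/11)*(1666/11) + 10382 = 6357456/121 + 10382 = 7613678/121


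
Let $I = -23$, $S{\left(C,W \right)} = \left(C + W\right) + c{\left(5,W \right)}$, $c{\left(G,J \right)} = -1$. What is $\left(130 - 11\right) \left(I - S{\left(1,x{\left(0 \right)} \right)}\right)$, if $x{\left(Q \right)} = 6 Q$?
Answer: $-2737$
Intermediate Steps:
$S{\left(C,W \right)} = -1 + C + W$ ($S{\left(C,W \right)} = \left(C + W\right) - 1 = -1 + C + W$)
$\left(130 - 11\right) \left(I - S{\left(1,x{\left(0 \right)} \right)}\right) = \left(130 - 11\right) \left(-23 - \left(-1 + 1 + 6 \cdot 0\right)\right) = 119 \left(-23 - \left(-1 + 1 + 0\right)\right) = 119 \left(-23 - 0\right) = 119 \left(-23 + 0\right) = 119 \left(-23\right) = -2737$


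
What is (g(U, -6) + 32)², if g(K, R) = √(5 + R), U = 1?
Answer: (32 + I)² ≈ 1023.0 + 64.0*I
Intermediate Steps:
(g(U, -6) + 32)² = (√(5 - 6) + 32)² = (√(-1) + 32)² = (I + 32)² = (32 + I)²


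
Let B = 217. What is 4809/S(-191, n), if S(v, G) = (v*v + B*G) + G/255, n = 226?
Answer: 175185/3115513 ≈ 0.056230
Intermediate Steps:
S(v, G) = v² + 55336*G/255 (S(v, G) = (v*v + 217*G) + G/255 = (v² + 217*G) + G*(1/255) = (v² + 217*G) + G/255 = v² + 55336*G/255)
4809/S(-191, n) = 4809/((-191)² + (55336/255)*226) = 4809/(36481 + 12505936/255) = 4809/(21808591/255) = 4809*(255/21808591) = 175185/3115513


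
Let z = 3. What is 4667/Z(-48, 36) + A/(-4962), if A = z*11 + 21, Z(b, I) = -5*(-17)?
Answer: 3858844/70295 ≈ 54.895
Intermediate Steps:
Z(b, I) = 85
A = 54 (A = 3*11 + 21 = 33 + 21 = 54)
4667/Z(-48, 36) + A/(-4962) = 4667/85 + 54/(-4962) = 4667*(1/85) + 54*(-1/4962) = 4667/85 - 9/827 = 3858844/70295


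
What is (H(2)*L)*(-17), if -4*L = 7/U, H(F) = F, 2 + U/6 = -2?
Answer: -119/48 ≈ -2.4792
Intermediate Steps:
U = -24 (U = -12 + 6*(-2) = -12 - 12 = -24)
L = 7/96 (L = -7/(4*(-24)) = -7*(-1)/(4*24) = -1/4*(-7/24) = 7/96 ≈ 0.072917)
(H(2)*L)*(-17) = (2*(7/96))*(-17) = (7/48)*(-17) = -119/48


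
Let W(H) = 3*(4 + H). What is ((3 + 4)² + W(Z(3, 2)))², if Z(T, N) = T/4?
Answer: 64009/16 ≈ 4000.6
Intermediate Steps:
Z(T, N) = T/4 (Z(T, N) = T*(¼) = T/4)
W(H) = 12 + 3*H
((3 + 4)² + W(Z(3, 2)))² = ((3 + 4)² + (12 + 3*((¼)*3)))² = (7² + (12 + 3*(¾)))² = (49 + (12 + 9/4))² = (49 + 57/4)² = (253/4)² = 64009/16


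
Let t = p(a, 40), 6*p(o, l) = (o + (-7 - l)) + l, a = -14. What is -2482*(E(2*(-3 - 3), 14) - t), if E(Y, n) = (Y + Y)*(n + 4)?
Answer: 1063537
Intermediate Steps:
p(o, l) = -7/6 + o/6 (p(o, l) = ((o + (-7 - l)) + l)/6 = ((-7 + o - l) + l)/6 = (-7 + o)/6 = -7/6 + o/6)
t = -7/2 (t = -7/6 + (⅙)*(-14) = -7/6 - 7/3 = -7/2 ≈ -3.5000)
E(Y, n) = 2*Y*(4 + n) (E(Y, n) = (2*Y)*(4 + n) = 2*Y*(4 + n))
-2482*(E(2*(-3 - 3), 14) - t) = -2482*(2*(2*(-3 - 3))*(4 + 14) - 1*(-7/2)) = -2482*(2*(2*(-6))*18 + 7/2) = -2482*(2*(-12)*18 + 7/2) = -2482*(-432 + 7/2) = -2482*(-857/2) = 1063537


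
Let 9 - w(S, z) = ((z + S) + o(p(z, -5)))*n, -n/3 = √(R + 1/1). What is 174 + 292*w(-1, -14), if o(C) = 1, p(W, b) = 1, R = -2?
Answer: 2802 - 12264*I ≈ 2802.0 - 12264.0*I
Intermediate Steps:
n = -3*I (n = -3*√(-2 + 1/1) = -3*√(-2 + 1) = -3*I ≈ -3.0*I)
w(S, z) = 9 + 3*I*(1 + S + z) (w(S, z) = 9 - ((z + S) + 1)*(-3*I) = 9 - ((S + z) + 1)*(-3*I) = 9 - (1 + S + z)*(-3*I) = 9 - (-3)*I*(1 + S + z) = 9 + 3*I*(1 + S + z))
174 + 292*w(-1, -14) = 174 + 292*(9 + 3*I + 3*I*(-1) + 3*I*(-14)) = 174 + 292*(9 + 3*I - 3*I - 42*I) = 174 + 292*(9 - 42*I) = 174 + (2628 - 12264*I) = 2802 - 12264*I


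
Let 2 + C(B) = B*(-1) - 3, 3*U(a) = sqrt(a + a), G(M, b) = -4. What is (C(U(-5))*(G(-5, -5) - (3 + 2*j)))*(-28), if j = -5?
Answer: 420 + 28*I*sqrt(10) ≈ 420.0 + 88.544*I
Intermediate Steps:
U(a) = sqrt(2)*sqrt(a)/3 (U(a) = sqrt(a + a)/3 = sqrt(2*a)/3 = (sqrt(2)*sqrt(a))/3 = sqrt(2)*sqrt(a)/3)
C(B) = -5 - B (C(B) = -2 + (B*(-1) - 3) = -2 + (-B - 3) = -2 + (-3 - B) = -5 - B)
(C(U(-5))*(G(-5, -5) - (3 + 2*j)))*(-28) = ((-5 - sqrt(2)*sqrt(-5)/3)*(-4 - (3 + 2*(-5))))*(-28) = ((-5 - sqrt(2)*I*sqrt(5)/3)*(-4 - (3 - 10)))*(-28) = ((-5 - I*sqrt(10)/3)*(-4 - 1*(-7)))*(-28) = ((-5 - I*sqrt(10)/3)*(-4 + 7))*(-28) = ((-5 - I*sqrt(10)/3)*3)*(-28) = (-15 - I*sqrt(10))*(-28) = 420 + 28*I*sqrt(10)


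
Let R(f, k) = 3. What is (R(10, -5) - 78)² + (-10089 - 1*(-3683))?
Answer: -781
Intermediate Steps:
(R(10, -5) - 78)² + (-10089 - 1*(-3683)) = (3 - 78)² + (-10089 - 1*(-3683)) = (-75)² + (-10089 + 3683) = 5625 - 6406 = -781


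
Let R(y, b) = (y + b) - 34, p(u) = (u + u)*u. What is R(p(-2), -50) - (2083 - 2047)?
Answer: -112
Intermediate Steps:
p(u) = 2*u² (p(u) = (2*u)*u = 2*u²)
R(y, b) = -34 + b + y (R(y, b) = (b + y) - 34 = -34 + b + y)
R(p(-2), -50) - (2083 - 2047) = (-34 - 50 + 2*(-2)²) - (2083 - 2047) = (-34 - 50 + 2*4) - 1*36 = (-34 - 50 + 8) - 36 = -76 - 36 = -112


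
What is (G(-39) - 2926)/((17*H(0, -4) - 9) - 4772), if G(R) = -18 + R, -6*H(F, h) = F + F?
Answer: 2983/4781 ≈ 0.62393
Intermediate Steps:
H(F, h) = -F/3 (H(F, h) = -(F + F)/6 = -F/3)
(G(-39) - 2926)/((17*H(0, -4) - 9) - 4772) = ((-18 - 39) - 2926)/((17*(-⅓*0) - 9) - 4772) = (-57 - 2926)/((17*0 - 9) - 4772) = -2983/((0 - 9) - 4772) = -2983/(-9 - 4772) = -2983/(-4781) = -2983*(-1/4781) = 2983/4781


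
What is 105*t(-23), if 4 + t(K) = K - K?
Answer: -420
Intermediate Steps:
t(K) = -4 (t(K) = -4 + (K - K) = -4 + 0 = -4)
105*t(-23) = 105*(-4) = -420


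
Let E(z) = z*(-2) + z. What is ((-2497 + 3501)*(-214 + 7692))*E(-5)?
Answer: 37539560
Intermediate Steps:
E(z) = -z (E(z) = -2*z + z = -z)
((-2497 + 3501)*(-214 + 7692))*E(-5) = ((-2497 + 3501)*(-214 + 7692))*(-1*(-5)) = (1004*7478)*5 = 7507912*5 = 37539560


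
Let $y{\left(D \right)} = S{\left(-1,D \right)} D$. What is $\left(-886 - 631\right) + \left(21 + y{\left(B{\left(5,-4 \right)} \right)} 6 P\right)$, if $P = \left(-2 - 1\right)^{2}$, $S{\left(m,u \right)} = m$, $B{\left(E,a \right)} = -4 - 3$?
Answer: $-1118$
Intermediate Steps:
$B{\left(E,a \right)} = -7$ ($B{\left(E,a \right)} = -4 - 3 = -7$)
$y{\left(D \right)} = - D$
$P = 9$ ($P = \left(-3\right)^{2} = 9$)
$\left(-886 - 631\right) + \left(21 + y{\left(B{\left(5,-4 \right)} \right)} 6 P\right) = \left(-886 - 631\right) + \left(21 + \left(-1\right) \left(-7\right) 6 \cdot 9\right) = -1517 + \left(21 + 7 \cdot 54\right) = -1517 + \left(21 + 378\right) = -1517 + 399 = -1118$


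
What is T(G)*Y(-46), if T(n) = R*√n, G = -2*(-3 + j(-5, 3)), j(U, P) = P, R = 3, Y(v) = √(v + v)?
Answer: 0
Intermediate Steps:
Y(v) = √2*√v (Y(v) = √(2*v) = √2*√v)
G = 0 (G = -2*(-3 + 3) = -2*0 = 0)
T(n) = 3*√n
T(G)*Y(-46) = (3*√0)*(√2*√(-46)) = (3*0)*(√2*(I*√46)) = 0*(2*I*√23) = 0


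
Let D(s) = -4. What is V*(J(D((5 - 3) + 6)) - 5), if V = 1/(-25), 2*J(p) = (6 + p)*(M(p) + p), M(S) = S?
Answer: 13/25 ≈ 0.52000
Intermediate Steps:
J(p) = p*(6 + p) (J(p) = ((6 + p)*(p + p))/2 = ((6 + p)*(2*p))/2 = (2*p*(6 + p))/2 = p*(6 + p))
V = -1/25 ≈ -0.040000
V*(J(D((5 - 3) + 6)) - 5) = -(-4*(6 - 4) - 5)/25 = -(-4*2 - 5)/25 = -(-8 - 5)/25 = -1/25*(-13) = 13/25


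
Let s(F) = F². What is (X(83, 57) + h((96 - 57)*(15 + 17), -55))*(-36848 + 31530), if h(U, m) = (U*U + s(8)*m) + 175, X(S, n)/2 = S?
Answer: -8265900350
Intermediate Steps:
X(S, n) = 2*S
h(U, m) = 175 + U² + 64*m (h(U, m) = (U*U + 8²*m) + 175 = (U² + 64*m) + 175 = 175 + U² + 64*m)
(X(83, 57) + h((96 - 57)*(15 + 17), -55))*(-36848 + 31530) = (2*83 + (175 + ((96 - 57)*(15 + 17))² + 64*(-55)))*(-36848 + 31530) = (166 + (175 + (39*32)² - 3520))*(-5318) = (166 + (175 + 1248² - 3520))*(-5318) = (166 + (175 + 1557504 - 3520))*(-5318) = (166 + 1554159)*(-5318) = 1554325*(-5318) = -8265900350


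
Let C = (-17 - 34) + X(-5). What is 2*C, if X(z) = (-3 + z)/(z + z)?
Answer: -502/5 ≈ -100.40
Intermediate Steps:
X(z) = (-3 + z)/(2*z) (X(z) = (-3 + z)/((2*z)) = (-3 + z)*(1/(2*z)) = (-3 + z)/(2*z))
C = -251/5 (C = (-17 - 34) + (½)*(-3 - 5)/(-5) = -51 + (½)*(-⅕)*(-8) = -51 + ⅘ = -251/5 ≈ -50.200)
2*C = 2*(-251/5) = -502/5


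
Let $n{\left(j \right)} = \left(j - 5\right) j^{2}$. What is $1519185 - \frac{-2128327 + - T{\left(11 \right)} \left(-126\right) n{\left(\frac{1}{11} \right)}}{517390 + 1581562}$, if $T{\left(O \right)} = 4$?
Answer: $\frac{4244157733404173}{2793705112} \approx 1.5192 \cdot 10^{6}$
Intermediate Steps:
$n{\left(j \right)} = j^{2} \left(-5 + j\right)$ ($n{\left(j \right)} = \left(-5 + j\right) j^{2} = j^{2} \left(-5 + j\right)$)
$1519185 - \frac{-2128327 + - T{\left(11 \right)} \left(-126\right) n{\left(\frac{1}{11} \right)}}{517390 + 1581562} = 1519185 - \frac{-2128327 + \left(-1\right) 4 \left(-126\right) \left(\frac{1}{11}\right)^{2} \left(-5 + \frac{1}{11}\right)}{517390 + 1581562} = 1519185 - \frac{-2128327 + \left(-4\right) \left(-126\right) \frac{-5 + \frac{1}{11}}{121}}{2098952} = 1519185 - \left(-2128327 + 504 \cdot \frac{1}{121} \left(- \frac{54}{11}\right)\right) \frac{1}{2098952} = 1519185 - \left(-2128327 + 504 \left(- \frac{54}{1331}\right)\right) \frac{1}{2098952} = 1519185 - \left(-2128327 - \frac{27216}{1331}\right) \frac{1}{2098952} = 1519185 - \left(- \frac{2832830453}{1331}\right) \frac{1}{2098952} = 1519185 - - \frac{2832830453}{2793705112} = 1519185 + \frac{2832830453}{2793705112} = \frac{4244157733404173}{2793705112}$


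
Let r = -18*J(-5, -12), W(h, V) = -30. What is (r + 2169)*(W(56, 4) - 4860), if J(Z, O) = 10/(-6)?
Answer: -10753110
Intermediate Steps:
J(Z, O) = -5/3 (J(Z, O) = 10*(-1/6) = -5/3)
r = 30 (r = -18*(-5/3) = 30)
(r + 2169)*(W(56, 4) - 4860) = (30 + 2169)*(-30 - 4860) = 2199*(-4890) = -10753110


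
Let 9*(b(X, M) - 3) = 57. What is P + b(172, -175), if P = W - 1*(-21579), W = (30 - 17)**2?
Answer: 65272/3 ≈ 21757.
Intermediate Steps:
W = 169 (W = 13**2 = 169)
b(X, M) = 28/3 (b(X, M) = 3 + (1/9)*57 = 3 + 19/3 = 28/3)
P = 21748 (P = 169 - 1*(-21579) = 169 + 21579 = 21748)
P + b(172, -175) = 21748 + 28/3 = 65272/3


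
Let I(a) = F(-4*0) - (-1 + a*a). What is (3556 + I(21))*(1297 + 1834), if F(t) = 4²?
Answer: 9806292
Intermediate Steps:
F(t) = 16
I(a) = 17 - a² (I(a) = 16 - (-1 + a*a) = 16 - (-1 + a²) = 16 + (1 - a²) = 17 - a²)
(3556 + I(21))*(1297 + 1834) = (3556 + (17 - 1*21²))*(1297 + 1834) = (3556 + (17 - 1*441))*3131 = (3556 + (17 - 441))*3131 = (3556 - 424)*3131 = 3132*3131 = 9806292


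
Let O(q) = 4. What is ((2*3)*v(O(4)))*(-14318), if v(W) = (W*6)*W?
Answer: -8247168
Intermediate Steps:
v(W) = 6*W**2 (v(W) = (6*W)*W = 6*W**2)
((2*3)*v(O(4)))*(-14318) = ((2*3)*(6*4**2))*(-14318) = (6*(6*16))*(-14318) = (6*96)*(-14318) = 576*(-14318) = -8247168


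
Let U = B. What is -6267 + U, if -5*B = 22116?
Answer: -53451/5 ≈ -10690.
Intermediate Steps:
B = -22116/5 (B = -⅕*22116 = -22116/5 ≈ -4423.2)
U = -22116/5 ≈ -4423.2
-6267 + U = -6267 - 22116/5 = -53451/5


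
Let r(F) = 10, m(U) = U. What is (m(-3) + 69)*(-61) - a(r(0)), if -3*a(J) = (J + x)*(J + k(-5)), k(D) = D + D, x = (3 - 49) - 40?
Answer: -4026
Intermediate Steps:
x = -86 (x = -46 - 40 = -86)
k(D) = 2*D
a(J) = -(-86 + J)*(-10 + J)/3 (a(J) = -(J - 86)*(J + 2*(-5))/3 = -(-86 + J)*(J - 10)/3 = -(-86 + J)*(-10 + J)/3)
(m(-3) + 69)*(-61) - a(r(0)) = (-3 + 69)*(-61) - (-860/3 + 32*10 - ⅓*10²) = 66*(-61) - (-860/3 + 320 - ⅓*100) = -4026 - (-860/3 + 320 - 100/3) = -4026 - 1*0 = -4026 + 0 = -4026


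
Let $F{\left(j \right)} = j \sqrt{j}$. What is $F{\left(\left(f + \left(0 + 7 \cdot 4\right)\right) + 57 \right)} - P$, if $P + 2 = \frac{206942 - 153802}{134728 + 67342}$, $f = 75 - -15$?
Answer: $\frac{35100}{20207} + 875 \sqrt{7} \approx 2316.8$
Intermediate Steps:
$f = 90$ ($f = 75 + 15 = 90$)
$F{\left(j \right)} = j^{\frac{3}{2}}$
$P = - \frac{35100}{20207}$ ($P = -2 + \frac{206942 - 153802}{134728 + 67342} = -2 + \frac{53140}{202070} = -2 + 53140 \cdot \frac{1}{202070} = -2 + \frac{5314}{20207} = - \frac{35100}{20207} \approx -1.737$)
$F{\left(\left(f + \left(0 + 7 \cdot 4\right)\right) + 57 \right)} - P = \left(\left(90 + \left(0 + 7 \cdot 4\right)\right) + 57\right)^{\frac{3}{2}} - - \frac{35100}{20207} = \left(\left(90 + \left(0 + 28\right)\right) + 57\right)^{\frac{3}{2}} + \frac{35100}{20207} = \left(\left(90 + 28\right) + 57\right)^{\frac{3}{2}} + \frac{35100}{20207} = \left(118 + 57\right)^{\frac{3}{2}} + \frac{35100}{20207} = 175^{\frac{3}{2}} + \frac{35100}{20207} = 875 \sqrt{7} + \frac{35100}{20207} = \frac{35100}{20207} + 875 \sqrt{7}$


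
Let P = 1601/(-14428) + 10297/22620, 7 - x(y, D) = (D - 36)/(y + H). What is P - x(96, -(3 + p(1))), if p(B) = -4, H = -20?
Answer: -11031765839/1550216460 ≈ -7.1163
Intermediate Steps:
x(y, D) = 7 - (-36 + D)/(-20 + y) (x(y, D) = 7 - (D - 36)/(y - 20) = 7 - (-36 + D)/(-20 + y))
P = 7021906/20397585 (P = 1601*(-1/14428) + 10297*(1/22620) = -1601/14428 + 10297/22620 = 7021906/20397585 ≈ 0.34425)
P - x(96, -(3 + p(1))) = 7021906/20397585 - (-104 - (-1)*(3 - 4) + 7*96)/(-20 + 96) = 7021906/20397585 - (-104 - (-1)*(-1) + 672)/76 = 7021906/20397585 - (-104 - 1*1 + 672)/76 = 7021906/20397585 - (-104 - 1 + 672)/76 = 7021906/20397585 - 567/76 = -11031765839/1550216460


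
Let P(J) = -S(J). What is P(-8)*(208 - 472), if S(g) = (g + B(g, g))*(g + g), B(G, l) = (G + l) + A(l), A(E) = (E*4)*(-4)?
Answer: -439296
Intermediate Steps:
A(E) = -16*E (A(E) = (4*E)*(-4) = -16*E)
B(G, l) = G - 15*l (B(G, l) = (G + l) - 16*l = G - 15*l)
S(g) = -26*g² (S(g) = (g + (g - 15*g))*(g + g) = (g - 14*g)*(2*g) = (-13*g)*(2*g) = -26*g²)
P(J) = 26*J² (P(J) = -(-26)*J² = 26*J²)
P(-8)*(208 - 472) = (26*(-8)²)*(208 - 472) = (26*64)*(-264) = 1664*(-264) = -439296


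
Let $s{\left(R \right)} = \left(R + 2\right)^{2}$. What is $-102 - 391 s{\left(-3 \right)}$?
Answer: $-493$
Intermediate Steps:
$s{\left(R \right)} = \left(2 + R\right)^{2}$
$-102 - 391 s{\left(-3 \right)} = -102 - 391 \left(2 - 3\right)^{2} = -102 - 391 \left(-1\right)^{2} = -102 - 391 = -493$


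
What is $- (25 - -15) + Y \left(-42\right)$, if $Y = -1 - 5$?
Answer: $212$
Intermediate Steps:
$Y = -6$ ($Y = -1 - 5 = -6$)
$- (25 - -15) + Y \left(-42\right) = - (25 - -15) - -252 = - (25 + 15) + 252 = \left(-1\right) 40 + 252 = -40 + 252 = 212$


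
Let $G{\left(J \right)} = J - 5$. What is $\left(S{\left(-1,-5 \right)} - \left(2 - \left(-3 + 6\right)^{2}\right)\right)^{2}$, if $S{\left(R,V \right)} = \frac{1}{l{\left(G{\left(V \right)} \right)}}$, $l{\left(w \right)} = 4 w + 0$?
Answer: $\frac{77841}{1600} \approx 48.651$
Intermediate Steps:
$G{\left(J \right)} = -5 + J$ ($G{\left(J \right)} = J - 5 = -5 + J$)
$l{\left(w \right)} = 4 w$
$S{\left(R,V \right)} = \frac{1}{-20 + 4 V}$ ($S{\left(R,V \right)} = \frac{1}{4 \left(-5 + V\right)} = \frac{1}{-20 + 4 V}$)
$\left(S{\left(-1,-5 \right)} - \left(2 - \left(-3 + 6\right)^{2}\right)\right)^{2} = \left(\frac{1}{4 \left(-5 - 5\right)} - \left(2 - \left(-3 + 6\right)^{2}\right)\right)^{2} = \left(\frac{1}{4 \left(-10\right)} - \left(2 - 3^{2}\right)\right)^{2} = \left(\frac{1}{4} \left(- \frac{1}{10}\right) + \left(-2 + 9\right)\right)^{2} = \left(- \frac{1}{40} + 7\right)^{2} = \left(\frac{279}{40}\right)^{2} = \frac{77841}{1600}$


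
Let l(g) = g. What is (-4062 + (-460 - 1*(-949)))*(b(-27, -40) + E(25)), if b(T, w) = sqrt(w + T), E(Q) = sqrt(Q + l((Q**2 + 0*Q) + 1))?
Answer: -3573*sqrt(651) - 3573*I*sqrt(67) ≈ -91164.0 - 29246.0*I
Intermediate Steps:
E(Q) = sqrt(1 + Q + Q**2) (E(Q) = sqrt(Q + ((Q**2 + 0*Q) + 1)) = sqrt(Q + ((Q**2 + 0) + 1)) = sqrt(Q + (Q**2 + 1)) = sqrt(Q + (1 + Q**2)) = sqrt(1 + Q + Q**2))
b(T, w) = sqrt(T + w)
(-4062 + (-460 - 1*(-949)))*(b(-27, -40) + E(25)) = (-4062 + (-460 - 1*(-949)))*(sqrt(-27 - 40) + sqrt(1 + 25 + 25**2)) = (-4062 + (-460 + 949))*(sqrt(-67) + sqrt(1 + 25 + 625)) = (-4062 + 489)*(I*sqrt(67) + sqrt(651)) = -3573*(sqrt(651) + I*sqrt(67)) = -3573*sqrt(651) - 3573*I*sqrt(67)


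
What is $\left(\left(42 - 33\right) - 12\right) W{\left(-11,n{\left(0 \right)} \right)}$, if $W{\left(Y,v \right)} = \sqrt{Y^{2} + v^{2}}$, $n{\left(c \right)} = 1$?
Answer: $- 3 \sqrt{122} \approx -33.136$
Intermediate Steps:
$\left(\left(42 - 33\right) - 12\right) W{\left(-11,n{\left(0 \right)} \right)} = \left(\left(42 - 33\right) - 12\right) \sqrt{\left(-11\right)^{2} + 1^{2}} = \left(\left(42 - 33\right) - 12\right) \sqrt{121 + 1} = \left(9 - 12\right) \sqrt{122} = - 3 \sqrt{122}$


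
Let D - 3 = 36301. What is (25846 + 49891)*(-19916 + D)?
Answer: 1241177956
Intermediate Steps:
D = 36304 (D = 3 + 36301 = 36304)
(25846 + 49891)*(-19916 + D) = (25846 + 49891)*(-19916 + 36304) = 75737*16388 = 1241177956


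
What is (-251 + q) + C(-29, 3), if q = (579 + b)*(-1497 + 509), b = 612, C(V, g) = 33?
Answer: -1176926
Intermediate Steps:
q = -1176708 (q = (579 + 612)*(-1497 + 509) = 1191*(-988) = -1176708)
(-251 + q) + C(-29, 3) = (-251 - 1176708) + 33 = -1176959 + 33 = -1176926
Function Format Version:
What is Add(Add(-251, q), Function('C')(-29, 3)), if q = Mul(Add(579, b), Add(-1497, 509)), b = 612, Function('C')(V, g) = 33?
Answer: -1176926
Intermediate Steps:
q = -1176708 (q = Mul(Add(579, 612), Add(-1497, 509)) = Mul(1191, -988) = -1176708)
Add(Add(-251, q), Function('C')(-29, 3)) = Add(Add(-251, -1176708), 33) = Add(-1176959, 33) = -1176926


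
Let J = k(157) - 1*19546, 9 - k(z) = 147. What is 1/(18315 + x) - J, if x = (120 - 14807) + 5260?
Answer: 174951393/8888 ≈ 19684.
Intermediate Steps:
x = -9427 (x = -14687 + 5260 = -9427)
k(z) = -138 (k(z) = 9 - 1*147 = 9 - 147 = -138)
J = -19684 (J = -138 - 1*19546 = -138 - 19546 = -19684)
1/(18315 + x) - J = 1/(18315 - 9427) - 1*(-19684) = 1/8888 + 19684 = 174951393/8888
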